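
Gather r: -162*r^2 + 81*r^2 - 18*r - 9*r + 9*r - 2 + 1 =-81*r^2 - 18*r - 1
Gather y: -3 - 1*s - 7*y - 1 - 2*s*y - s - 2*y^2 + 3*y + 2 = -2*s - 2*y^2 + y*(-2*s - 4) - 2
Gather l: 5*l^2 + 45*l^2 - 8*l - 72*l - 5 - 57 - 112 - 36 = 50*l^2 - 80*l - 210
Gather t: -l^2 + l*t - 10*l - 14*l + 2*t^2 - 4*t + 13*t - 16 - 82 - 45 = -l^2 - 24*l + 2*t^2 + t*(l + 9) - 143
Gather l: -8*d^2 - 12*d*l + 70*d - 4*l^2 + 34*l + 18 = -8*d^2 + 70*d - 4*l^2 + l*(34 - 12*d) + 18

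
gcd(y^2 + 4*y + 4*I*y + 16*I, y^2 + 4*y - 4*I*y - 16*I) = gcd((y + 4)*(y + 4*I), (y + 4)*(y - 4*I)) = y + 4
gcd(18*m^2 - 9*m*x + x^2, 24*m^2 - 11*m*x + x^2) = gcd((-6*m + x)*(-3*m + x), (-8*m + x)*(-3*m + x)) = -3*m + x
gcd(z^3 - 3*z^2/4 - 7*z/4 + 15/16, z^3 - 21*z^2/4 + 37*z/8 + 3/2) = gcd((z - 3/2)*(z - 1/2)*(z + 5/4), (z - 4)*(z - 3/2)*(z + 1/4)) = z - 3/2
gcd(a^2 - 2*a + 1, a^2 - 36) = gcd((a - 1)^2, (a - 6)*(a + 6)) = 1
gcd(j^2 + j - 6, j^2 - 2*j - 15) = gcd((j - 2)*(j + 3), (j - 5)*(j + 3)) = j + 3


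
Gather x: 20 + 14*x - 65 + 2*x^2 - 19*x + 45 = 2*x^2 - 5*x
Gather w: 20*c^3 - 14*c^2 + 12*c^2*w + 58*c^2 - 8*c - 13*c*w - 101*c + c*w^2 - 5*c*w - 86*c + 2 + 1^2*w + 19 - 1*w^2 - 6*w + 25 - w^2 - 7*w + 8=20*c^3 + 44*c^2 - 195*c + w^2*(c - 2) + w*(12*c^2 - 18*c - 12) + 54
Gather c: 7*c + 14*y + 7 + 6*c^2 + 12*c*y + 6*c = 6*c^2 + c*(12*y + 13) + 14*y + 7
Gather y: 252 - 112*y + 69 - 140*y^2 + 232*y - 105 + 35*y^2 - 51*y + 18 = -105*y^2 + 69*y + 234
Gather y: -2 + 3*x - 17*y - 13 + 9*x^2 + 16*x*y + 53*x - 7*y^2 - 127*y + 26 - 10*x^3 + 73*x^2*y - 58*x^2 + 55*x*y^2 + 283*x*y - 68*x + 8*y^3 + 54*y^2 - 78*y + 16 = -10*x^3 - 49*x^2 - 12*x + 8*y^3 + y^2*(55*x + 47) + y*(73*x^2 + 299*x - 222) + 27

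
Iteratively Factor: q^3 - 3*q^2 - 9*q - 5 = (q - 5)*(q^2 + 2*q + 1) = (q - 5)*(q + 1)*(q + 1)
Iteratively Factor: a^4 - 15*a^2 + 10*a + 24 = (a - 3)*(a^3 + 3*a^2 - 6*a - 8) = (a - 3)*(a - 2)*(a^2 + 5*a + 4) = (a - 3)*(a - 2)*(a + 4)*(a + 1)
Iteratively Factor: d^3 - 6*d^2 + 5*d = (d)*(d^2 - 6*d + 5) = d*(d - 5)*(d - 1)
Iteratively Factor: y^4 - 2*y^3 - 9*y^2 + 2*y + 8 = (y + 2)*(y^3 - 4*y^2 - y + 4) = (y - 1)*(y + 2)*(y^2 - 3*y - 4) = (y - 4)*(y - 1)*(y + 2)*(y + 1)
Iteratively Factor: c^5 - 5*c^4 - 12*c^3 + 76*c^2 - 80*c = (c - 5)*(c^4 - 12*c^2 + 16*c) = (c - 5)*(c + 4)*(c^3 - 4*c^2 + 4*c) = (c - 5)*(c - 2)*(c + 4)*(c^2 - 2*c) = (c - 5)*(c - 2)^2*(c + 4)*(c)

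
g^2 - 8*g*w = g*(g - 8*w)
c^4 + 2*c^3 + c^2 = c^2*(c + 1)^2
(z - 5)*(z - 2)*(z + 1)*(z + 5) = z^4 - z^3 - 27*z^2 + 25*z + 50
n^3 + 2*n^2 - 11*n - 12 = (n - 3)*(n + 1)*(n + 4)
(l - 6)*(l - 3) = l^2 - 9*l + 18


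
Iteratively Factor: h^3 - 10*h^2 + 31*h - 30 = (h - 2)*(h^2 - 8*h + 15) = (h - 5)*(h - 2)*(h - 3)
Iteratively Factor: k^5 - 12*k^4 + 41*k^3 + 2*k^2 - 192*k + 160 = (k - 4)*(k^4 - 8*k^3 + 9*k^2 + 38*k - 40) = (k - 4)^2*(k^3 - 4*k^2 - 7*k + 10) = (k - 5)*(k - 4)^2*(k^2 + k - 2) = (k - 5)*(k - 4)^2*(k + 2)*(k - 1)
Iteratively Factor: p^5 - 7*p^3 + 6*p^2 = (p)*(p^4 - 7*p^2 + 6*p) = p^2*(p^3 - 7*p + 6) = p^2*(p - 1)*(p^2 + p - 6) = p^2*(p - 1)*(p + 3)*(p - 2)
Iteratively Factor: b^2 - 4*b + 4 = (b - 2)*(b - 2)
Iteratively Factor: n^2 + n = (n + 1)*(n)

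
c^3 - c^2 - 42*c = c*(c - 7)*(c + 6)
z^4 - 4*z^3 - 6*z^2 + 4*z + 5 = (z - 5)*(z - 1)*(z + 1)^2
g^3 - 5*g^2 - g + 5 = (g - 5)*(g - 1)*(g + 1)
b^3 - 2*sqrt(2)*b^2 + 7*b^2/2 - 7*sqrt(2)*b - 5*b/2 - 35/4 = (b + 7/2)*(b - 5*sqrt(2)/2)*(b + sqrt(2)/2)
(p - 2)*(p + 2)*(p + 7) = p^3 + 7*p^2 - 4*p - 28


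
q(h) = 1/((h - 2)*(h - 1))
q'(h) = -1/((h - 2)*(h - 1)^2) - 1/((h - 2)^2*(h - 1)) = (3 - 2*h)/(h^4 - 6*h^3 + 13*h^2 - 12*h + 4)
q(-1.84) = 0.09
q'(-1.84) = 0.06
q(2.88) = 0.60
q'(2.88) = -1.01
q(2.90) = 0.58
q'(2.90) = -0.96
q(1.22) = -5.83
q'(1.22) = 19.02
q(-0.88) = 0.18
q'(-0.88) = 0.16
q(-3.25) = 0.04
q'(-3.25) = 0.02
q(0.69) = 2.46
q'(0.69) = 9.82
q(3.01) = 0.49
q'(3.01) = -0.73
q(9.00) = 0.02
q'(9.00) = 0.00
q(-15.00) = 0.00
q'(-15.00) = 0.00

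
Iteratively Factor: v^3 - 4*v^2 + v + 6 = (v - 2)*(v^2 - 2*v - 3) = (v - 3)*(v - 2)*(v + 1)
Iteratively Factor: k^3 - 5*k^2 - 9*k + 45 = (k - 5)*(k^2 - 9) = (k - 5)*(k - 3)*(k + 3)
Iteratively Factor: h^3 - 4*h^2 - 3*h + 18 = (h - 3)*(h^2 - h - 6) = (h - 3)^2*(h + 2)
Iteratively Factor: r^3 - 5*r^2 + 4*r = (r - 1)*(r^2 - 4*r) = (r - 4)*(r - 1)*(r)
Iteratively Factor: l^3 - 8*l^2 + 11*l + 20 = (l - 4)*(l^2 - 4*l - 5) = (l - 5)*(l - 4)*(l + 1)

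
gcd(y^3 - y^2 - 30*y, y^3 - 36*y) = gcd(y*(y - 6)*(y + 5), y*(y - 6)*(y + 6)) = y^2 - 6*y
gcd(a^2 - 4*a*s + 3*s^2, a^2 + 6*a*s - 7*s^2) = -a + s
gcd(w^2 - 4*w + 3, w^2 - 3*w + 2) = w - 1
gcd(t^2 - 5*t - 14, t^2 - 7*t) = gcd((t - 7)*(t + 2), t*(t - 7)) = t - 7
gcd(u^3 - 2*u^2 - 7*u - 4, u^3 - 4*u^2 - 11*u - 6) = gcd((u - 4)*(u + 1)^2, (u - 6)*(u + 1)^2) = u^2 + 2*u + 1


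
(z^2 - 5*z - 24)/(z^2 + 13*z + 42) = (z^2 - 5*z - 24)/(z^2 + 13*z + 42)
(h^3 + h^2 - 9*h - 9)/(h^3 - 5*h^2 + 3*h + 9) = (h + 3)/(h - 3)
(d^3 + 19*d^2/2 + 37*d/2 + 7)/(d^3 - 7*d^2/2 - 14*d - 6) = (d + 7)/(d - 6)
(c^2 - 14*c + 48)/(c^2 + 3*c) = (c^2 - 14*c + 48)/(c*(c + 3))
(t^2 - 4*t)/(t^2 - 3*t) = (t - 4)/(t - 3)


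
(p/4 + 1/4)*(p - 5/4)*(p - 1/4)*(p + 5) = p^4/4 + 9*p^3/8 - 59*p^2/64 - 45*p/32 + 25/64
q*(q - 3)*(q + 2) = q^3 - q^2 - 6*q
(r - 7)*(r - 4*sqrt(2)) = r^2 - 7*r - 4*sqrt(2)*r + 28*sqrt(2)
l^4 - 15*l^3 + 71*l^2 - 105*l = l*(l - 7)*(l - 5)*(l - 3)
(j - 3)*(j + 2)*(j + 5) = j^3 + 4*j^2 - 11*j - 30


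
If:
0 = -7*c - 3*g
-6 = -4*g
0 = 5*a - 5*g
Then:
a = 3/2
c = -9/14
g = 3/2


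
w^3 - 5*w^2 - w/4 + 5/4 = (w - 5)*(w - 1/2)*(w + 1/2)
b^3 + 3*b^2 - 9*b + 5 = (b - 1)^2*(b + 5)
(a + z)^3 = a^3 + 3*a^2*z + 3*a*z^2 + z^3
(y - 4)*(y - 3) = y^2 - 7*y + 12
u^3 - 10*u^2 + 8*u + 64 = (u - 8)*(u - 4)*(u + 2)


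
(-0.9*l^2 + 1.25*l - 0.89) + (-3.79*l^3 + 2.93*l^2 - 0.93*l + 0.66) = -3.79*l^3 + 2.03*l^2 + 0.32*l - 0.23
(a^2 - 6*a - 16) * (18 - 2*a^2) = -2*a^4 + 12*a^3 + 50*a^2 - 108*a - 288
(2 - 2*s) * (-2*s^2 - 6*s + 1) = 4*s^3 + 8*s^2 - 14*s + 2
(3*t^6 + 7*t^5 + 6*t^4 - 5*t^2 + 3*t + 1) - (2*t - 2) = 3*t^6 + 7*t^5 + 6*t^4 - 5*t^2 + t + 3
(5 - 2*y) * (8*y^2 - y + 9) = -16*y^3 + 42*y^2 - 23*y + 45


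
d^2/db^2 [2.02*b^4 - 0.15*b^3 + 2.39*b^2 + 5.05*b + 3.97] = 24.24*b^2 - 0.9*b + 4.78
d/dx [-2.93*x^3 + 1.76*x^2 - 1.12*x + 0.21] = -8.79*x^2 + 3.52*x - 1.12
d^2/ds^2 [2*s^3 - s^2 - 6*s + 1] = 12*s - 2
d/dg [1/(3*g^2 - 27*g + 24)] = (9 - 2*g)/(3*(g^2 - 9*g + 8)^2)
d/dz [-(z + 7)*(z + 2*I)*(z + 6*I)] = -3*z^2 - z*(14 + 16*I) + 12 - 56*I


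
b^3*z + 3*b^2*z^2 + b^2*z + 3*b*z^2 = b*(b + 3*z)*(b*z + z)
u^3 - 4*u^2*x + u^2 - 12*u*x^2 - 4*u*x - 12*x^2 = (u + 1)*(u - 6*x)*(u + 2*x)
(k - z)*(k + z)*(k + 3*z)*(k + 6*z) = k^4 + 9*k^3*z + 17*k^2*z^2 - 9*k*z^3 - 18*z^4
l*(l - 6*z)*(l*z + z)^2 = l^4*z^2 - 6*l^3*z^3 + 2*l^3*z^2 - 12*l^2*z^3 + l^2*z^2 - 6*l*z^3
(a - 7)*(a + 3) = a^2 - 4*a - 21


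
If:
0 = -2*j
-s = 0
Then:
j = 0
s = 0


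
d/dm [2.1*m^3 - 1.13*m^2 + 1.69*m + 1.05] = 6.3*m^2 - 2.26*m + 1.69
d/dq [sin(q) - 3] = cos(q)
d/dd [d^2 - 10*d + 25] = 2*d - 10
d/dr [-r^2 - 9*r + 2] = -2*r - 9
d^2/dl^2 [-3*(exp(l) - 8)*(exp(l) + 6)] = (6 - 12*exp(l))*exp(l)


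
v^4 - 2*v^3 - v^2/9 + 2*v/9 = v*(v - 2)*(v - 1/3)*(v + 1/3)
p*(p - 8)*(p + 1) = p^3 - 7*p^2 - 8*p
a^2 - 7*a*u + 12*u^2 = (a - 4*u)*(a - 3*u)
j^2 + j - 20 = (j - 4)*(j + 5)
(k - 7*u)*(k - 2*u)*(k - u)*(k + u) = k^4 - 9*k^3*u + 13*k^2*u^2 + 9*k*u^3 - 14*u^4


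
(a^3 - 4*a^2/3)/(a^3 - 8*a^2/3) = (3*a - 4)/(3*a - 8)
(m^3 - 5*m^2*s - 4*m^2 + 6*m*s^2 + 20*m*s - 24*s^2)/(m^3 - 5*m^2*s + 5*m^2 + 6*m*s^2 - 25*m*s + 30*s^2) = (m - 4)/(m + 5)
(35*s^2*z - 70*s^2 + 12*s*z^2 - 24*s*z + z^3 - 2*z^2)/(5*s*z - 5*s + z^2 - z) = (7*s*z - 14*s + z^2 - 2*z)/(z - 1)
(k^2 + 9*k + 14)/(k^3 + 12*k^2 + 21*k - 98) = (k + 2)/(k^2 + 5*k - 14)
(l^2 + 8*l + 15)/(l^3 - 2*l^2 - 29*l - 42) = (l + 5)/(l^2 - 5*l - 14)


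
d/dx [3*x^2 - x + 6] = 6*x - 1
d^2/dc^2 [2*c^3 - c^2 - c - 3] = 12*c - 2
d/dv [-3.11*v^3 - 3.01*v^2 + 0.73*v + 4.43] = -9.33*v^2 - 6.02*v + 0.73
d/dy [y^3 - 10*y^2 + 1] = y*(3*y - 20)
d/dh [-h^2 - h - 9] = -2*h - 1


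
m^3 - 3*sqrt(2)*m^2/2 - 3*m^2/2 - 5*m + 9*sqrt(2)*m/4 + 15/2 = (m - 3/2)*(m - 5*sqrt(2)/2)*(m + sqrt(2))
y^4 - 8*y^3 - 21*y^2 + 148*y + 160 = (y - 8)*(y - 5)*(y + 1)*(y + 4)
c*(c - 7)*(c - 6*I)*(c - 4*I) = c^4 - 7*c^3 - 10*I*c^3 - 24*c^2 + 70*I*c^2 + 168*c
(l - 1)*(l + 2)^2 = l^3 + 3*l^2 - 4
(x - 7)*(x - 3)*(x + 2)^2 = x^4 - 6*x^3 - 15*x^2 + 44*x + 84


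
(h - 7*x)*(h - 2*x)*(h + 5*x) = h^3 - 4*h^2*x - 31*h*x^2 + 70*x^3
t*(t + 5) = t^2 + 5*t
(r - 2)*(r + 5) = r^2 + 3*r - 10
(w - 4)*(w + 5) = w^2 + w - 20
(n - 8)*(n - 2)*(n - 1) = n^3 - 11*n^2 + 26*n - 16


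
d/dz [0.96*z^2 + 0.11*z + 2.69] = 1.92*z + 0.11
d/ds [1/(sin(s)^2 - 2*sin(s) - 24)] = 2*(1 - sin(s))*cos(s)/((sin(s) - 6)^2*(sin(s) + 4)^2)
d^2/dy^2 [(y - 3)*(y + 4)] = 2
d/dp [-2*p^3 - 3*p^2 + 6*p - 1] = -6*p^2 - 6*p + 6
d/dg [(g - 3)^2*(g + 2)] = (g - 3)*(3*g + 1)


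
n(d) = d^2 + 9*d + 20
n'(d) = 2*d + 9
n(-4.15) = -0.13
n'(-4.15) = 0.70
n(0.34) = 23.18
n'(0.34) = 9.68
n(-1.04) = 11.72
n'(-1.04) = 6.92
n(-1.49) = 8.81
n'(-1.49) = 6.02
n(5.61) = 101.96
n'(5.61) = 20.22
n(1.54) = 36.23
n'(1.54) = 12.08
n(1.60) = 36.96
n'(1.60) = 12.20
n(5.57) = 101.15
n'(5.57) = 20.14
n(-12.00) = 56.00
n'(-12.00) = -15.00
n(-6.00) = 2.00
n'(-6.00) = -3.00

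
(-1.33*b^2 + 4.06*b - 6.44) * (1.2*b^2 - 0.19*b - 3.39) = -1.596*b^4 + 5.1247*b^3 - 3.9907*b^2 - 12.5398*b + 21.8316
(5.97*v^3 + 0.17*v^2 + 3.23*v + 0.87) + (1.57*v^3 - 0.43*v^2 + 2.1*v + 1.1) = 7.54*v^3 - 0.26*v^2 + 5.33*v + 1.97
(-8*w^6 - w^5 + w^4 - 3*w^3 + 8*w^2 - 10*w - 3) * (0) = 0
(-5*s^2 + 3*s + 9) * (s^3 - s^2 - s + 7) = -5*s^5 + 8*s^4 + 11*s^3 - 47*s^2 + 12*s + 63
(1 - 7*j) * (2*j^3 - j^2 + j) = -14*j^4 + 9*j^3 - 8*j^2 + j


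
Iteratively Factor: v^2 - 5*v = (v - 5)*(v)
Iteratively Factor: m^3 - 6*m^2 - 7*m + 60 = (m - 5)*(m^2 - m - 12) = (m - 5)*(m - 4)*(m + 3)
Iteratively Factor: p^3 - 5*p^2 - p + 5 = (p + 1)*(p^2 - 6*p + 5) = (p - 5)*(p + 1)*(p - 1)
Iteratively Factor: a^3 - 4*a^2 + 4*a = (a)*(a^2 - 4*a + 4) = a*(a - 2)*(a - 2)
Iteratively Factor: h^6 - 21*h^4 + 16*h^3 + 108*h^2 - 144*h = (h)*(h^5 - 21*h^3 + 16*h^2 + 108*h - 144) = h*(h + 4)*(h^4 - 4*h^3 - 5*h^2 + 36*h - 36) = h*(h - 2)*(h + 4)*(h^3 - 2*h^2 - 9*h + 18) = h*(h - 2)^2*(h + 4)*(h^2 - 9) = h*(h - 2)^2*(h + 3)*(h + 4)*(h - 3)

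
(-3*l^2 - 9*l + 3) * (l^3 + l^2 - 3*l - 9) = -3*l^5 - 12*l^4 + 3*l^3 + 57*l^2 + 72*l - 27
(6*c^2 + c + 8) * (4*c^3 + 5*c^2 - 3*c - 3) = 24*c^5 + 34*c^4 + 19*c^3 + 19*c^2 - 27*c - 24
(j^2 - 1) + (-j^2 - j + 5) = 4 - j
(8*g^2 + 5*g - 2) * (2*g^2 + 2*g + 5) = 16*g^4 + 26*g^3 + 46*g^2 + 21*g - 10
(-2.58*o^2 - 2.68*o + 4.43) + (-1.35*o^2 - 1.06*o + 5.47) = -3.93*o^2 - 3.74*o + 9.9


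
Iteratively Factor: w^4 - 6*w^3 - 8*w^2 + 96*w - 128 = (w - 4)*(w^3 - 2*w^2 - 16*w + 32) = (w - 4)*(w - 2)*(w^2 - 16) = (w - 4)*(w - 2)*(w + 4)*(w - 4)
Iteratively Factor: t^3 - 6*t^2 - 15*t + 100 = (t - 5)*(t^2 - t - 20) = (t - 5)*(t + 4)*(t - 5)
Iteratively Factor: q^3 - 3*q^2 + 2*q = (q - 2)*(q^2 - q) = q*(q - 2)*(q - 1)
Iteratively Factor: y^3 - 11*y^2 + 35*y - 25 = (y - 5)*(y^2 - 6*y + 5) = (y - 5)*(y - 1)*(y - 5)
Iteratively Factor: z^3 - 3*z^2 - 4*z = (z + 1)*(z^2 - 4*z) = (z - 4)*(z + 1)*(z)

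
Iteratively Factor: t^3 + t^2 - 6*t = (t - 2)*(t^2 + 3*t) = (t - 2)*(t + 3)*(t)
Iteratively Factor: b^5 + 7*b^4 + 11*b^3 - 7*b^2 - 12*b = (b + 3)*(b^4 + 4*b^3 - b^2 - 4*b) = (b + 3)*(b + 4)*(b^3 - b) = b*(b + 3)*(b + 4)*(b^2 - 1) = b*(b - 1)*(b + 3)*(b + 4)*(b + 1)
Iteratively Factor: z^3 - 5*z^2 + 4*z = (z - 1)*(z^2 - 4*z) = z*(z - 1)*(z - 4)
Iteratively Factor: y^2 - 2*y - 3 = (y - 3)*(y + 1)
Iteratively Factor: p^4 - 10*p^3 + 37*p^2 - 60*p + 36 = (p - 2)*(p^3 - 8*p^2 + 21*p - 18) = (p - 2)^2*(p^2 - 6*p + 9) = (p - 3)*(p - 2)^2*(p - 3)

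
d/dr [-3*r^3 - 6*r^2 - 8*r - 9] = -9*r^2 - 12*r - 8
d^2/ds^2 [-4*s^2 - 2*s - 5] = -8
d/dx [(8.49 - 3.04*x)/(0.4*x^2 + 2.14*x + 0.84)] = (1.216*x^2 - 6.792*x - 20.7222)/(0.16*x^4 + 1.712*x^3 + 5.2516*x^2 + 3.5952*x + 0.7056)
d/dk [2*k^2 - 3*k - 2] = 4*k - 3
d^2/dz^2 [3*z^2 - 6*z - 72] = 6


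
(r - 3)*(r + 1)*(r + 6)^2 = r^4 + 10*r^3 + 9*r^2 - 108*r - 108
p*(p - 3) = p^2 - 3*p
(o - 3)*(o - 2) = o^2 - 5*o + 6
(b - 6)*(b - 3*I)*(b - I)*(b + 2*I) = b^4 - 6*b^3 - 2*I*b^3 + 5*b^2 + 12*I*b^2 - 30*b - 6*I*b + 36*I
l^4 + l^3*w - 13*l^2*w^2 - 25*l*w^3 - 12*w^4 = (l - 4*w)*(l + w)^2*(l + 3*w)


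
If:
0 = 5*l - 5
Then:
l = 1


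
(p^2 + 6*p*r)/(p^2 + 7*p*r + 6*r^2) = p/(p + r)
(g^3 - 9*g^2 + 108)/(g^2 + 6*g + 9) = (g^2 - 12*g + 36)/(g + 3)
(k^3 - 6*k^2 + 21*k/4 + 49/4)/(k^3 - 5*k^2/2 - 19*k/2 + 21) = (k^2 - 5*k/2 - 7/2)/(k^2 + k - 6)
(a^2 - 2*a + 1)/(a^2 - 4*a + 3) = (a - 1)/(a - 3)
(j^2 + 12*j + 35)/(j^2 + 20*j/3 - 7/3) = 3*(j + 5)/(3*j - 1)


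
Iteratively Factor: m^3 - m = (m - 1)*(m^2 + m) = m*(m - 1)*(m + 1)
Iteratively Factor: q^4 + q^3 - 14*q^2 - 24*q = (q + 3)*(q^3 - 2*q^2 - 8*q) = (q + 2)*(q + 3)*(q^2 - 4*q) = (q - 4)*(q + 2)*(q + 3)*(q)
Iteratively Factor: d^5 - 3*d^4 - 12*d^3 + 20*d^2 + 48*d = (d + 2)*(d^4 - 5*d^3 - 2*d^2 + 24*d) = d*(d + 2)*(d^3 - 5*d^2 - 2*d + 24) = d*(d - 4)*(d + 2)*(d^2 - d - 6) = d*(d - 4)*(d + 2)^2*(d - 3)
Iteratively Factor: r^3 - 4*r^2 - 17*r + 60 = (r - 3)*(r^2 - r - 20) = (r - 3)*(r + 4)*(r - 5)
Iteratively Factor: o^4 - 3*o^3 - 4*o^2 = (o)*(o^3 - 3*o^2 - 4*o) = o*(o - 4)*(o^2 + o) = o^2*(o - 4)*(o + 1)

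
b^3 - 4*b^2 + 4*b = b*(b - 2)^2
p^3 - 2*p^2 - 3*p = p*(p - 3)*(p + 1)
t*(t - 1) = t^2 - t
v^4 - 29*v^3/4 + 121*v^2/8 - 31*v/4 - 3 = (v - 4)*(v - 2)*(v - 3/2)*(v + 1/4)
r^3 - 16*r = r*(r - 4)*(r + 4)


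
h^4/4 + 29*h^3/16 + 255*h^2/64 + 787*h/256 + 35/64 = (h/4 + 1)*(h + 1/4)*(h + 5/4)*(h + 7/4)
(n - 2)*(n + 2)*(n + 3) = n^3 + 3*n^2 - 4*n - 12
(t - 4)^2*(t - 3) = t^3 - 11*t^2 + 40*t - 48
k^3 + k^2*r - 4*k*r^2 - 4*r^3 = (k - 2*r)*(k + r)*(k + 2*r)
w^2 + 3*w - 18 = (w - 3)*(w + 6)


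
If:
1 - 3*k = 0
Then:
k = 1/3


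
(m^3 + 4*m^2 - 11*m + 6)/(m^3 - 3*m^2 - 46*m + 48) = (m - 1)/(m - 8)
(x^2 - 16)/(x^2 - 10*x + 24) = (x + 4)/(x - 6)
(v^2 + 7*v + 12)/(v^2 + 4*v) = (v + 3)/v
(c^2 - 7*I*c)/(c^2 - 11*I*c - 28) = c/(c - 4*I)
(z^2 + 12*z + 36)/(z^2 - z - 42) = (z + 6)/(z - 7)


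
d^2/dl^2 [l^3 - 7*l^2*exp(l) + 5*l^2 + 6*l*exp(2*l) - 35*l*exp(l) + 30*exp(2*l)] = -7*l^2*exp(l) + 24*l*exp(2*l) - 63*l*exp(l) + 6*l + 144*exp(2*l) - 84*exp(l) + 10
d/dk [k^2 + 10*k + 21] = 2*k + 10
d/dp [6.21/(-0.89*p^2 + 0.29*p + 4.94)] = (11.0538*p - 1.8009)/(-0.89*p^2 + 0.29*p + 4.94)^2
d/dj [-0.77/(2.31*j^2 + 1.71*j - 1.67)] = (3.5574*j + 1.3167)/(2.31*j^2 + 1.71*j - 1.67)^2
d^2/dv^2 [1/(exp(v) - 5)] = (exp(v) + 5)*exp(v)/(exp(v) - 5)^3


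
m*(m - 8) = m^2 - 8*m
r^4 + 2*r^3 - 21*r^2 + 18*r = r*(r - 3)*(r - 1)*(r + 6)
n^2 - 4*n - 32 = (n - 8)*(n + 4)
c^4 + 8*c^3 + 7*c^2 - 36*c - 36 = (c - 2)*(c + 1)*(c + 3)*(c + 6)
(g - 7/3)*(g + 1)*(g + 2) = g^3 + 2*g^2/3 - 5*g - 14/3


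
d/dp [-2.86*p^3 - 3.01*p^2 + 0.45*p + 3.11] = -8.58*p^2 - 6.02*p + 0.45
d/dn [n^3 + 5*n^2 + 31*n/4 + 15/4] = 3*n^2 + 10*n + 31/4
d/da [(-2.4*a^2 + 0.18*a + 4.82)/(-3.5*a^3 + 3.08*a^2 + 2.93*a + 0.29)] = (-8.4*a^4 + 1.26*a^3 + 43.0236*a^2 - 31.0832*a - 14.0704)/(12.25*a^6 - 21.56*a^5 - 11.0236*a^4 + 16.0188*a^3 + 10.3713*a^2 + 1.6994*a + 0.0841)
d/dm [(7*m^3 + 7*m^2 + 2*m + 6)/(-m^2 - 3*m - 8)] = (-7*m^4 - 42*m^3 - 187*m^2 - 100*m + 2)/(m^4 + 6*m^3 + 25*m^2 + 48*m + 64)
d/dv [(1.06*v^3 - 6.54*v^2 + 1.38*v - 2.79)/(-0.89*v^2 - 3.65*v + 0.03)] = (-0.9434*v^4 - 7.738*v^3 + 25.1946*v^2 - 5.3586*v - 10.1421)/(0.7921*v^4 + 6.497*v^3 + 13.2691*v^2 - 0.219*v + 0.0009)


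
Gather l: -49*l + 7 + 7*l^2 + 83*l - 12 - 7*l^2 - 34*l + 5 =0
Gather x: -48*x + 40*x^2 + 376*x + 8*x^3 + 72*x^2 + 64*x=8*x^3 + 112*x^2 + 392*x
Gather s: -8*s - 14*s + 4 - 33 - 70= -22*s - 99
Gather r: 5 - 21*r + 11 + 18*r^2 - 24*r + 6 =18*r^2 - 45*r + 22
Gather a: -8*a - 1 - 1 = -8*a - 2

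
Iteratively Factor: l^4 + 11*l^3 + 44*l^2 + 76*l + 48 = (l + 2)*(l^3 + 9*l^2 + 26*l + 24) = (l + 2)^2*(l^2 + 7*l + 12) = (l + 2)^2*(l + 4)*(l + 3)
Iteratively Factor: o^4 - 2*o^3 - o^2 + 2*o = (o - 2)*(o^3 - o) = (o - 2)*(o + 1)*(o^2 - o) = (o - 2)*(o - 1)*(o + 1)*(o)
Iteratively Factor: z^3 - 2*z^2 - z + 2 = (z + 1)*(z^2 - 3*z + 2) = (z - 1)*(z + 1)*(z - 2)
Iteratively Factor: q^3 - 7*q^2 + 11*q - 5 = (q - 5)*(q^2 - 2*q + 1) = (q - 5)*(q - 1)*(q - 1)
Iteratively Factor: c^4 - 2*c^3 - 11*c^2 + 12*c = (c - 4)*(c^3 + 2*c^2 - 3*c) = (c - 4)*(c - 1)*(c^2 + 3*c) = c*(c - 4)*(c - 1)*(c + 3)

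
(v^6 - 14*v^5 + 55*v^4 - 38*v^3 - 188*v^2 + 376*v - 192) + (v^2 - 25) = v^6 - 14*v^5 + 55*v^4 - 38*v^3 - 187*v^2 + 376*v - 217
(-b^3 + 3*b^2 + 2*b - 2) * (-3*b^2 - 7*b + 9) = 3*b^5 - 2*b^4 - 36*b^3 + 19*b^2 + 32*b - 18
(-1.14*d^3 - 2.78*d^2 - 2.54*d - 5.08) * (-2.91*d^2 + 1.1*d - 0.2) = 3.3174*d^5 + 6.8358*d^4 + 4.5614*d^3 + 12.5448*d^2 - 5.08*d + 1.016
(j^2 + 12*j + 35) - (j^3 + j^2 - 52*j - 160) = -j^3 + 64*j + 195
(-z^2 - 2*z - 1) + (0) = -z^2 - 2*z - 1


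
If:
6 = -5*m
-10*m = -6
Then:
No Solution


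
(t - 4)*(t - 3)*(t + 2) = t^3 - 5*t^2 - 2*t + 24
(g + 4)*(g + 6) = g^2 + 10*g + 24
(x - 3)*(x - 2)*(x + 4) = x^3 - x^2 - 14*x + 24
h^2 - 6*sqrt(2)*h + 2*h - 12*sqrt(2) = (h + 2)*(h - 6*sqrt(2))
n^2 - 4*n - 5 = (n - 5)*(n + 1)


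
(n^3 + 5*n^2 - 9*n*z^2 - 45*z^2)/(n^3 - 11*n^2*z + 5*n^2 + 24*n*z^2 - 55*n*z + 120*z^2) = (-n - 3*z)/(-n + 8*z)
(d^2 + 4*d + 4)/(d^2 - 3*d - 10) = (d + 2)/(d - 5)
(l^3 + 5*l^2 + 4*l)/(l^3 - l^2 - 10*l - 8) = l*(l + 4)/(l^2 - 2*l - 8)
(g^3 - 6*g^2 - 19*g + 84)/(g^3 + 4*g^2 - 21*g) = (g^2 - 3*g - 28)/(g*(g + 7))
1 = 1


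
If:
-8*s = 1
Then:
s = -1/8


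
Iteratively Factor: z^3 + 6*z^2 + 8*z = (z + 2)*(z^2 + 4*z) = z*(z + 2)*(z + 4)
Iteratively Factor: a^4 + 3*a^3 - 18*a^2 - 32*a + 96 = (a - 3)*(a^3 + 6*a^2 - 32) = (a - 3)*(a + 4)*(a^2 + 2*a - 8) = (a - 3)*(a + 4)^2*(a - 2)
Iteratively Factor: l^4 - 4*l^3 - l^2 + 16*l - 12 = (l - 2)*(l^3 - 2*l^2 - 5*l + 6) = (l - 2)*(l + 2)*(l^2 - 4*l + 3) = (l - 2)*(l - 1)*(l + 2)*(l - 3)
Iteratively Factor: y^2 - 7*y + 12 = (y - 4)*(y - 3)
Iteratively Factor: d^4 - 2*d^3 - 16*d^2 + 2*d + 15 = (d - 1)*(d^3 - d^2 - 17*d - 15) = (d - 1)*(d + 3)*(d^2 - 4*d - 5) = (d - 5)*(d - 1)*(d + 3)*(d + 1)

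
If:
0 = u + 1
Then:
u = -1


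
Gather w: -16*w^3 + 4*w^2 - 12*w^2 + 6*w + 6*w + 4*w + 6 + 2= -16*w^3 - 8*w^2 + 16*w + 8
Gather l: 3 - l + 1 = 4 - l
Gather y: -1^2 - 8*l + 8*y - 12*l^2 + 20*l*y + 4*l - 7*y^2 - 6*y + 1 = -12*l^2 - 4*l - 7*y^2 + y*(20*l + 2)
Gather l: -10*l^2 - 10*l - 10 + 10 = -10*l^2 - 10*l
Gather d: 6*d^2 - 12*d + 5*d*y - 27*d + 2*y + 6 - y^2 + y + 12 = 6*d^2 + d*(5*y - 39) - y^2 + 3*y + 18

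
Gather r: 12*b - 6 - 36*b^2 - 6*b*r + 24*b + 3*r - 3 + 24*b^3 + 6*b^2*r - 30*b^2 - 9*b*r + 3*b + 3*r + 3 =24*b^3 - 66*b^2 + 39*b + r*(6*b^2 - 15*b + 6) - 6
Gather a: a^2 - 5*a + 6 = a^2 - 5*a + 6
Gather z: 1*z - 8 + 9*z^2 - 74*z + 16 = 9*z^2 - 73*z + 8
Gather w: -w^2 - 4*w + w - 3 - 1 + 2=-w^2 - 3*w - 2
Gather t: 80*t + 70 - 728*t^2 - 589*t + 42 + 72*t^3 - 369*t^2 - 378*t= 72*t^3 - 1097*t^2 - 887*t + 112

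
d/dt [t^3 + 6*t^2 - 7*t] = 3*t^2 + 12*t - 7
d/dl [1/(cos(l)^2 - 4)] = 2*sin(l)*cos(l)/(cos(l)^2 - 4)^2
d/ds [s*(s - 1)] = 2*s - 1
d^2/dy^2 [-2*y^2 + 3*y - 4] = -4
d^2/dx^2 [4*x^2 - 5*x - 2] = 8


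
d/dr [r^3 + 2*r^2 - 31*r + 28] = 3*r^2 + 4*r - 31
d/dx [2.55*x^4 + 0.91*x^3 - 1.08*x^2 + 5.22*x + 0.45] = 10.2*x^3 + 2.73*x^2 - 2.16*x + 5.22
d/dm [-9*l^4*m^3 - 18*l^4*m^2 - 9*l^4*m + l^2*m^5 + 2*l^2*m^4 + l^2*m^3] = l^2*(-27*l^2*m^2 - 36*l^2*m - 9*l^2 + 5*m^4 + 8*m^3 + 3*m^2)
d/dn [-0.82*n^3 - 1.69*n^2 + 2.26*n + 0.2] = -2.46*n^2 - 3.38*n + 2.26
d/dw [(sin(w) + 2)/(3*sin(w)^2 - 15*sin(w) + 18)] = (-4*sin(w) + cos(w)^2 + 15)*cos(w)/(3*(sin(w)^2 - 5*sin(w) + 6)^2)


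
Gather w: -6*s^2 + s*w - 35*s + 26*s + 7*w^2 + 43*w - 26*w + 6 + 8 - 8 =-6*s^2 - 9*s + 7*w^2 + w*(s + 17) + 6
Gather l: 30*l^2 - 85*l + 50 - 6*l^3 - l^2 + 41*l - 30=-6*l^3 + 29*l^2 - 44*l + 20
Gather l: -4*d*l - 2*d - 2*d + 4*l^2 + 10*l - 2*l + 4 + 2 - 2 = -4*d + 4*l^2 + l*(8 - 4*d) + 4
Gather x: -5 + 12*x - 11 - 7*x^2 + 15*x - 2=-7*x^2 + 27*x - 18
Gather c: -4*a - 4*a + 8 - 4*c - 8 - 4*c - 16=-8*a - 8*c - 16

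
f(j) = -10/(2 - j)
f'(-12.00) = -0.05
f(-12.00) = -0.71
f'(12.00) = -0.10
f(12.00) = 1.00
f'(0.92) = -8.57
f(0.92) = -9.26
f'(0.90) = -8.26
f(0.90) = -9.09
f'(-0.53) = -1.56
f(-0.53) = -3.95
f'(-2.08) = -0.60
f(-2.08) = -2.45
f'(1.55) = -49.38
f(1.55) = -22.22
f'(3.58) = -4.01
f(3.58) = 6.33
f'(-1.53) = -0.80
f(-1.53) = -2.83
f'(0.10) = -2.77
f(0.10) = -5.26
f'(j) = -10/(2 - j)^2 = -10/(j - 2)^2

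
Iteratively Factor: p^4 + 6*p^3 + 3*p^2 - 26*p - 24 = (p + 3)*(p^3 + 3*p^2 - 6*p - 8) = (p + 3)*(p + 4)*(p^2 - p - 2) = (p - 2)*(p + 3)*(p + 4)*(p + 1)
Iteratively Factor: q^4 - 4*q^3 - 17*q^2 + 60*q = (q - 3)*(q^3 - q^2 - 20*q) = q*(q - 3)*(q^2 - q - 20) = q*(q - 3)*(q + 4)*(q - 5)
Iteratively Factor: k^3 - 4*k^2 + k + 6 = (k - 2)*(k^2 - 2*k - 3) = (k - 2)*(k + 1)*(k - 3)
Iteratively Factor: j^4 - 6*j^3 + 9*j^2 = (j - 3)*(j^3 - 3*j^2) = j*(j - 3)*(j^2 - 3*j) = j*(j - 3)^2*(j)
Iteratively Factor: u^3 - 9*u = (u - 3)*(u^2 + 3*u) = u*(u - 3)*(u + 3)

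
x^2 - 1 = (x - 1)*(x + 1)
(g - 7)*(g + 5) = g^2 - 2*g - 35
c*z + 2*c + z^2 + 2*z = (c + z)*(z + 2)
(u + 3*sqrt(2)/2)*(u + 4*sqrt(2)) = u^2 + 11*sqrt(2)*u/2 + 12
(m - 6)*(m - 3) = m^2 - 9*m + 18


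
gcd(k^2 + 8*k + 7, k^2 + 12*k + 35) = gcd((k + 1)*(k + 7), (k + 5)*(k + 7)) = k + 7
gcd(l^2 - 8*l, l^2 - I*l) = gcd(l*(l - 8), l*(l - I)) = l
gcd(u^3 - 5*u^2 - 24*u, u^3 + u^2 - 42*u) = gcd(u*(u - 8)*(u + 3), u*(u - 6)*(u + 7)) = u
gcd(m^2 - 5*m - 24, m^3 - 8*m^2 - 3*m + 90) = m + 3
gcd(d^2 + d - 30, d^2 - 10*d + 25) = d - 5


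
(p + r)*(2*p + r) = 2*p^2 + 3*p*r + r^2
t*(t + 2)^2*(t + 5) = t^4 + 9*t^3 + 24*t^2 + 20*t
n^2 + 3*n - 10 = (n - 2)*(n + 5)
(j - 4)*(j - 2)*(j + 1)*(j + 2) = j^4 - 3*j^3 - 8*j^2 + 12*j + 16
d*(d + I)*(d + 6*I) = d^3 + 7*I*d^2 - 6*d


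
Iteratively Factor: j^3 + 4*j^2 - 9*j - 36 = (j + 4)*(j^2 - 9) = (j + 3)*(j + 4)*(j - 3)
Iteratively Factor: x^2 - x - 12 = (x + 3)*(x - 4)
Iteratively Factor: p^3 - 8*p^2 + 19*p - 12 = (p - 3)*(p^2 - 5*p + 4) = (p - 4)*(p - 3)*(p - 1)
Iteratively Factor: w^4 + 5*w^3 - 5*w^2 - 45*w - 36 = (w + 1)*(w^3 + 4*w^2 - 9*w - 36) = (w + 1)*(w + 3)*(w^2 + w - 12) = (w - 3)*(w + 1)*(w + 3)*(w + 4)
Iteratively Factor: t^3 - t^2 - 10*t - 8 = (t - 4)*(t^2 + 3*t + 2) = (t - 4)*(t + 1)*(t + 2)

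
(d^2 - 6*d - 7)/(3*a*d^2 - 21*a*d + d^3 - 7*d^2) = (d + 1)/(d*(3*a + d))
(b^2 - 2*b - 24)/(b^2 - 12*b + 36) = (b + 4)/(b - 6)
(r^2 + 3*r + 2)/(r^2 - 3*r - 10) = (r + 1)/(r - 5)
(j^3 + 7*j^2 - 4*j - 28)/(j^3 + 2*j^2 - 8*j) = (j^2 + 9*j + 14)/(j*(j + 4))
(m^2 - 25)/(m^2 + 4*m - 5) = (m - 5)/(m - 1)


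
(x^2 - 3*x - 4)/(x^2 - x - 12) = (x + 1)/(x + 3)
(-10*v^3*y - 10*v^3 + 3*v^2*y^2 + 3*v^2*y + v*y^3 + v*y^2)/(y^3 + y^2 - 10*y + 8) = v*(-10*v^2*y - 10*v^2 + 3*v*y^2 + 3*v*y + y^3 + y^2)/(y^3 + y^2 - 10*y + 8)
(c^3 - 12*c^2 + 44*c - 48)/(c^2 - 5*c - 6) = (c^2 - 6*c + 8)/(c + 1)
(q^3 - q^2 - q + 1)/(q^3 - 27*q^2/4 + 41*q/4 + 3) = 4*(q^3 - q^2 - q + 1)/(4*q^3 - 27*q^2 + 41*q + 12)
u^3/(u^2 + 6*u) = u^2/(u + 6)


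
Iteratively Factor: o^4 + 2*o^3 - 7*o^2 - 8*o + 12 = (o - 2)*(o^3 + 4*o^2 + o - 6) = (o - 2)*(o + 3)*(o^2 + o - 2) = (o - 2)*(o - 1)*(o + 3)*(o + 2)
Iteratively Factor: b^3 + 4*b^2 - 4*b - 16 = (b + 4)*(b^2 - 4) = (b + 2)*(b + 4)*(b - 2)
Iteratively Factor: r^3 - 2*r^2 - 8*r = (r + 2)*(r^2 - 4*r) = (r - 4)*(r + 2)*(r)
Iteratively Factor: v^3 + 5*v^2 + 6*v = (v)*(v^2 + 5*v + 6) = v*(v + 2)*(v + 3)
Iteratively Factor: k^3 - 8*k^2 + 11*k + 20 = (k - 4)*(k^2 - 4*k - 5) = (k - 4)*(k + 1)*(k - 5)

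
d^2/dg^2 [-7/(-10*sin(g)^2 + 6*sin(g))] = 7*(-100*sin(g) + 45 + 141/sin(g) - 90/sin(g)^2 + 18/sin(g)^3)/(2*(5*sin(g) - 3)^3)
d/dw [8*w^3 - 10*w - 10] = 24*w^2 - 10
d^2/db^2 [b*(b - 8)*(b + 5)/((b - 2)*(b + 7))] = 28*(b^3 - 24*b^2 - 78*b - 242)/(b^6 + 15*b^5 + 33*b^4 - 295*b^3 - 462*b^2 + 2940*b - 2744)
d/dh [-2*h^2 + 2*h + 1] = 2 - 4*h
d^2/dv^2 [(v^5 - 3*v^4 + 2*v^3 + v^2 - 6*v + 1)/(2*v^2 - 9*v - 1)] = 4*(6*v^7 - 78*v^6 + 315*v^5 - 288*v^4 - 23*v^3 + 27*v^2 - 42*v + 69)/(8*v^6 - 108*v^5 + 474*v^4 - 621*v^3 - 237*v^2 - 27*v - 1)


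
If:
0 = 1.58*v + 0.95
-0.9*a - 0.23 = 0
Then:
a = -0.26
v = -0.60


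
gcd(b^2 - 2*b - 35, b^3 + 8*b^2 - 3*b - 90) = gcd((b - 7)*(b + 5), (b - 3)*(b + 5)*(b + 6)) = b + 5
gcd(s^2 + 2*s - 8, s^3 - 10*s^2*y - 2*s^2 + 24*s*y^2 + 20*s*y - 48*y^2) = s - 2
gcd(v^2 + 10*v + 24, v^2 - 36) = v + 6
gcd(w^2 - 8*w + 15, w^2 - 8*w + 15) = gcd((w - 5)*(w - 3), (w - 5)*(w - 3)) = w^2 - 8*w + 15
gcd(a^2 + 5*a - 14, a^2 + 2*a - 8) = a - 2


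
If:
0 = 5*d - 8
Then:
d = 8/5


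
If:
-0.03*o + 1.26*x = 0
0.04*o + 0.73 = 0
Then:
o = -18.25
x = -0.43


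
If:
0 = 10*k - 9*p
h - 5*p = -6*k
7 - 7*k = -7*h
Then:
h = -4/13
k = 9/13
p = 10/13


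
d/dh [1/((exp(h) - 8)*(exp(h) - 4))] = 2*(6 - exp(h))*exp(h)/(exp(4*h) - 24*exp(3*h) + 208*exp(2*h) - 768*exp(h) + 1024)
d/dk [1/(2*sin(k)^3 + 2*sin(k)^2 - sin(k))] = (-6*sin(k)^2 - 4*sin(k) + 1)*cos(k)/((2*sin(k) - cos(2*k))^2*sin(k)^2)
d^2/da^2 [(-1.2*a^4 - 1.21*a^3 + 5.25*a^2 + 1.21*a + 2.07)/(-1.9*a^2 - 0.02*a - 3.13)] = (8.66399999999999*a^6 + 0.273599999999995*a^5 + 42.82128*a^4 - 21.526052*a^3 + 284.024136*a^2 + 113.828754*a - 78.097034)/(6.859*a^6 + 0.2166*a^5 + 33.90018*a^4 + 0.713648*a^3 + 55.846086*a^2 + 0.587814*a + 30.664297)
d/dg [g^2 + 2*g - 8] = 2*g + 2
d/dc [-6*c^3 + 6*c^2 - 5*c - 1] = -18*c^2 + 12*c - 5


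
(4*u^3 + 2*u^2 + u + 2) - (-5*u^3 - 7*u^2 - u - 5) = 9*u^3 + 9*u^2 + 2*u + 7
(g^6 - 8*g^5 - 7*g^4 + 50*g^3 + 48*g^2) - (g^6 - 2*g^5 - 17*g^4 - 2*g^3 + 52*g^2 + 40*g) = -6*g^5 + 10*g^4 + 52*g^3 - 4*g^2 - 40*g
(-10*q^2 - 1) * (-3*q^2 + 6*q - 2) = 30*q^4 - 60*q^3 + 23*q^2 - 6*q + 2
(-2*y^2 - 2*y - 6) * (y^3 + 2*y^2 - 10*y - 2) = -2*y^5 - 6*y^4 + 10*y^3 + 12*y^2 + 64*y + 12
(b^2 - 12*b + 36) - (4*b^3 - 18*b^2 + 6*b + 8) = -4*b^3 + 19*b^2 - 18*b + 28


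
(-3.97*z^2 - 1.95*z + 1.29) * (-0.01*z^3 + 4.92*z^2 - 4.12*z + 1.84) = 0.0397*z^5 - 19.5129*z^4 + 6.7495*z^3 + 7.076*z^2 - 8.9028*z + 2.3736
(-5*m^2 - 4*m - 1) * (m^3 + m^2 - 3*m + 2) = -5*m^5 - 9*m^4 + 10*m^3 + m^2 - 5*m - 2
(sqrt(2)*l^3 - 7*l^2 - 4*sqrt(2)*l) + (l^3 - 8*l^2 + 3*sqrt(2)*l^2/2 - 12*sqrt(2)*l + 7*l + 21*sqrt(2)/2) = l^3 + sqrt(2)*l^3 - 15*l^2 + 3*sqrt(2)*l^2/2 - 16*sqrt(2)*l + 7*l + 21*sqrt(2)/2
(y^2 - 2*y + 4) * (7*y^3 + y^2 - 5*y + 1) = 7*y^5 - 13*y^4 + 21*y^3 + 15*y^2 - 22*y + 4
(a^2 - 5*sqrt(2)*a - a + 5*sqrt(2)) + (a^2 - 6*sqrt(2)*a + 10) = 2*a^2 - 11*sqrt(2)*a - a + 5*sqrt(2) + 10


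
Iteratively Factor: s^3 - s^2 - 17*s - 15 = (s + 3)*(s^2 - 4*s - 5) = (s - 5)*(s + 3)*(s + 1)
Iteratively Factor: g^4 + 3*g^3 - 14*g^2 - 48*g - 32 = (g - 4)*(g^3 + 7*g^2 + 14*g + 8) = (g - 4)*(g + 4)*(g^2 + 3*g + 2) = (g - 4)*(g + 2)*(g + 4)*(g + 1)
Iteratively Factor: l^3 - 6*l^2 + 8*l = (l)*(l^2 - 6*l + 8) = l*(l - 2)*(l - 4)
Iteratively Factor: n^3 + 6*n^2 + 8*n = (n + 2)*(n^2 + 4*n) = (n + 2)*(n + 4)*(n)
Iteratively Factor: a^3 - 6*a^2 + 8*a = (a - 4)*(a^2 - 2*a) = (a - 4)*(a - 2)*(a)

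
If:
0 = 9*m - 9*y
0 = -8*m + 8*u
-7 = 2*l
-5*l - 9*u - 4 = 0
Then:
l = -7/2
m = 3/2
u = 3/2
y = 3/2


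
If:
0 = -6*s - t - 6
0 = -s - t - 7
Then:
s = 1/5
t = -36/5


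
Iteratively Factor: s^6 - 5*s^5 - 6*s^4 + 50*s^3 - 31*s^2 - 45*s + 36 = (s + 3)*(s^5 - 8*s^4 + 18*s^3 - 4*s^2 - 19*s + 12) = (s - 4)*(s + 3)*(s^4 - 4*s^3 + 2*s^2 + 4*s - 3) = (s - 4)*(s - 1)*(s + 3)*(s^3 - 3*s^2 - s + 3) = (s - 4)*(s - 1)^2*(s + 3)*(s^2 - 2*s - 3) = (s - 4)*(s - 3)*(s - 1)^2*(s + 3)*(s + 1)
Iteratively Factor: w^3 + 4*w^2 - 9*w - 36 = (w + 4)*(w^2 - 9) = (w - 3)*(w + 4)*(w + 3)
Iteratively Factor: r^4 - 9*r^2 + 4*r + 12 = (r - 2)*(r^3 + 2*r^2 - 5*r - 6) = (r - 2)^2*(r^2 + 4*r + 3) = (r - 2)^2*(r + 3)*(r + 1)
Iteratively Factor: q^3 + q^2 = (q)*(q^2 + q) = q^2*(q + 1)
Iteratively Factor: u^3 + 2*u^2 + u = (u + 1)*(u^2 + u) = (u + 1)^2*(u)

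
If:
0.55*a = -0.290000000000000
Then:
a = -0.53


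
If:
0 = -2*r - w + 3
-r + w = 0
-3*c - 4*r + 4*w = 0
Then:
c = 0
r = 1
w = 1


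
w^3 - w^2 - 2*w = w*(w - 2)*(w + 1)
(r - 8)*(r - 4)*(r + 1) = r^3 - 11*r^2 + 20*r + 32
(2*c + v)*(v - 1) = 2*c*v - 2*c + v^2 - v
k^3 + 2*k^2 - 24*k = k*(k - 4)*(k + 6)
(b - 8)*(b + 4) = b^2 - 4*b - 32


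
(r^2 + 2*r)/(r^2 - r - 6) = r/(r - 3)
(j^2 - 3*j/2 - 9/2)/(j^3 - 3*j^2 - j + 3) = (j + 3/2)/(j^2 - 1)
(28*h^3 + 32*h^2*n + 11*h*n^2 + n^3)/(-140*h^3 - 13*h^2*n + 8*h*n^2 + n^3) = (-4*h^2 - 4*h*n - n^2)/(20*h^2 - h*n - n^2)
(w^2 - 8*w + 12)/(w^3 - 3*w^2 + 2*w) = (w - 6)/(w*(w - 1))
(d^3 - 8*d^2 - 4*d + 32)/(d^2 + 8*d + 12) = (d^2 - 10*d + 16)/(d + 6)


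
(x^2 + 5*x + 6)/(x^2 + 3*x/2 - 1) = 2*(x + 3)/(2*x - 1)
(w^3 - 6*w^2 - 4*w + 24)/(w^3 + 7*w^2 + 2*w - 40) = (w^2 - 4*w - 12)/(w^2 + 9*w + 20)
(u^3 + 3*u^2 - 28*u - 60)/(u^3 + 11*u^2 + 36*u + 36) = (u - 5)/(u + 3)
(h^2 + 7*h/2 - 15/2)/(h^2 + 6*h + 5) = (h - 3/2)/(h + 1)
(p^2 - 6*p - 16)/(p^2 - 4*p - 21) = (-p^2 + 6*p + 16)/(-p^2 + 4*p + 21)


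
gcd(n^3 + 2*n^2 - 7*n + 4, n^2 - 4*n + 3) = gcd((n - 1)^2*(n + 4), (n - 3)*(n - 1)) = n - 1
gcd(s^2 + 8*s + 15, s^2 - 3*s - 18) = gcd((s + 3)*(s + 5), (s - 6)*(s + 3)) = s + 3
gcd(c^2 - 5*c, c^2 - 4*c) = c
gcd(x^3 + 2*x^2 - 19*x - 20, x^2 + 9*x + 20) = x + 5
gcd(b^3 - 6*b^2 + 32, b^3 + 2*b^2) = b + 2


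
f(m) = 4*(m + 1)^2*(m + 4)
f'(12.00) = 2340.00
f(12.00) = 10816.00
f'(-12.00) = 1188.00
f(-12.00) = -3872.00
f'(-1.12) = -2.71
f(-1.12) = 0.17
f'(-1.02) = -0.48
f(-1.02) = 0.00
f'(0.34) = 53.71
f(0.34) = 31.17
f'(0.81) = 82.75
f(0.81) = 63.03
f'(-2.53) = -8.63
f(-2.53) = 13.76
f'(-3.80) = 26.88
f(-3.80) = 6.27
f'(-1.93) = -11.94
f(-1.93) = 7.16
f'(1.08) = 101.84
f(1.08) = 87.91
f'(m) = 4*(m + 1)^2 + 4*(m + 4)*(2*m + 2)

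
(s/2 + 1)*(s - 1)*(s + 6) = s^3/2 + 7*s^2/2 + 2*s - 6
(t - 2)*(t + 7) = t^2 + 5*t - 14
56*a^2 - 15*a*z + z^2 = (-8*a + z)*(-7*a + z)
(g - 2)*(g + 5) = g^2 + 3*g - 10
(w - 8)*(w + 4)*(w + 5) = w^3 + w^2 - 52*w - 160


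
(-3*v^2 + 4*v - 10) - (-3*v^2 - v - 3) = 5*v - 7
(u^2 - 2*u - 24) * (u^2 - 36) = u^4 - 2*u^3 - 60*u^2 + 72*u + 864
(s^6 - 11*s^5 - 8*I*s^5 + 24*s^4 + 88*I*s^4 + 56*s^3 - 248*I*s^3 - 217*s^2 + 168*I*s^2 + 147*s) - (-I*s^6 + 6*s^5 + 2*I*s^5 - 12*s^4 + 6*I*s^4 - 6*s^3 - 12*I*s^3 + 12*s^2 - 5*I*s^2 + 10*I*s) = s^6 + I*s^6 - 17*s^5 - 10*I*s^5 + 36*s^4 + 82*I*s^4 + 62*s^3 - 236*I*s^3 - 229*s^2 + 173*I*s^2 + 147*s - 10*I*s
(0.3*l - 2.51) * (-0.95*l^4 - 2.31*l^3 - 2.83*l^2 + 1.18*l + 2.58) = -0.285*l^5 + 1.6915*l^4 + 4.9491*l^3 + 7.4573*l^2 - 2.1878*l - 6.4758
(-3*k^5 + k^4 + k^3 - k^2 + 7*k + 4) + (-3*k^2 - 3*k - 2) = -3*k^5 + k^4 + k^3 - 4*k^2 + 4*k + 2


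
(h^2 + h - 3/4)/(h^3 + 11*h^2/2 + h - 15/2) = (h - 1/2)/(h^2 + 4*h - 5)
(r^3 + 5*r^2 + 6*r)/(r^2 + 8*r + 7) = r*(r^2 + 5*r + 6)/(r^2 + 8*r + 7)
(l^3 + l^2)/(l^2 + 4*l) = l*(l + 1)/(l + 4)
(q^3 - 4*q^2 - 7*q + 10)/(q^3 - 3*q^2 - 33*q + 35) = (q^2 - 3*q - 10)/(q^2 - 2*q - 35)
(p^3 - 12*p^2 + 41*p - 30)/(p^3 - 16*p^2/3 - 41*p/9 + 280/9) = 9*(p^2 - 7*p + 6)/(9*p^2 - 3*p - 56)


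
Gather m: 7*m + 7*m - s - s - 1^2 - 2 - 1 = 14*m - 2*s - 4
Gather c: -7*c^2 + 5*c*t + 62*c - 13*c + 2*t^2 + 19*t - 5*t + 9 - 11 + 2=-7*c^2 + c*(5*t + 49) + 2*t^2 + 14*t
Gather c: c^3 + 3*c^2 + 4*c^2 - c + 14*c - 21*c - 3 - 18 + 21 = c^3 + 7*c^2 - 8*c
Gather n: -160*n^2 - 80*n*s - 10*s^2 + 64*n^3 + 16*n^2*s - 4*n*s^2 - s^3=64*n^3 + n^2*(16*s - 160) + n*(-4*s^2 - 80*s) - s^3 - 10*s^2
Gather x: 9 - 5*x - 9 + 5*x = 0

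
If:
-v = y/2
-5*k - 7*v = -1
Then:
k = 7*y/10 + 1/5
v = -y/2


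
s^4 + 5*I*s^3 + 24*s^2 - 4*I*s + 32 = (s - 2*I)^2*(s + I)*(s + 8*I)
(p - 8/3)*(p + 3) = p^2 + p/3 - 8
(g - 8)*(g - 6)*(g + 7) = g^3 - 7*g^2 - 50*g + 336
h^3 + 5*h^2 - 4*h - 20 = (h - 2)*(h + 2)*(h + 5)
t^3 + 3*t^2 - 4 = (t - 1)*(t + 2)^2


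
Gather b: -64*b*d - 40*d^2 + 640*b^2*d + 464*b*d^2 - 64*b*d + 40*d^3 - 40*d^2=640*b^2*d + b*(464*d^2 - 128*d) + 40*d^3 - 80*d^2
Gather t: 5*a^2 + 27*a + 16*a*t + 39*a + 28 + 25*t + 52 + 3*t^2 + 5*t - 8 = 5*a^2 + 66*a + 3*t^2 + t*(16*a + 30) + 72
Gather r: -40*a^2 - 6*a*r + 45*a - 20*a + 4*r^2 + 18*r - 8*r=-40*a^2 + 25*a + 4*r^2 + r*(10 - 6*a)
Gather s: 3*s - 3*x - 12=3*s - 3*x - 12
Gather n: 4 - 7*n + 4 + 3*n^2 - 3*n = 3*n^2 - 10*n + 8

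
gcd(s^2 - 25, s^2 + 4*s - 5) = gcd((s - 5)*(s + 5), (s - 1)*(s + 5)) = s + 5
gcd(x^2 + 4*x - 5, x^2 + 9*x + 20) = x + 5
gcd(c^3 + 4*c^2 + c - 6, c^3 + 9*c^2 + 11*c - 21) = c^2 + 2*c - 3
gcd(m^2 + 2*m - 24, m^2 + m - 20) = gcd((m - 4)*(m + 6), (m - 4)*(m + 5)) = m - 4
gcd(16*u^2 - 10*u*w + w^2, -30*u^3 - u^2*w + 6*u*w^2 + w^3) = 2*u - w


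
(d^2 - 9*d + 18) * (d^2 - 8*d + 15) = d^4 - 17*d^3 + 105*d^2 - 279*d + 270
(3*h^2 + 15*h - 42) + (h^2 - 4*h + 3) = 4*h^2 + 11*h - 39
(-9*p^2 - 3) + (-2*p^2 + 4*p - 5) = -11*p^2 + 4*p - 8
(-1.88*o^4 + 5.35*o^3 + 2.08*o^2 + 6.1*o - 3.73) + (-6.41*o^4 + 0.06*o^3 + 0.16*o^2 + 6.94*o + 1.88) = -8.29*o^4 + 5.41*o^3 + 2.24*o^2 + 13.04*o - 1.85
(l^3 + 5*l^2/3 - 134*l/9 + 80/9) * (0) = 0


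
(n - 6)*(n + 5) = n^2 - n - 30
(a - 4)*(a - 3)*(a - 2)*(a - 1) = a^4 - 10*a^3 + 35*a^2 - 50*a + 24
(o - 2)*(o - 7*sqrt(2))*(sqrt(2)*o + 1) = sqrt(2)*o^3 - 13*o^2 - 2*sqrt(2)*o^2 - 7*sqrt(2)*o + 26*o + 14*sqrt(2)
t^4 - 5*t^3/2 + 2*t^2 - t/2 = t*(t - 1)^2*(t - 1/2)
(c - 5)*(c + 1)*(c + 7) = c^3 + 3*c^2 - 33*c - 35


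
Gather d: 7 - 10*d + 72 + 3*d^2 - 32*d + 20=3*d^2 - 42*d + 99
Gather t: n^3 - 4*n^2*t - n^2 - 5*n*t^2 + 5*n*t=n^3 - n^2 - 5*n*t^2 + t*(-4*n^2 + 5*n)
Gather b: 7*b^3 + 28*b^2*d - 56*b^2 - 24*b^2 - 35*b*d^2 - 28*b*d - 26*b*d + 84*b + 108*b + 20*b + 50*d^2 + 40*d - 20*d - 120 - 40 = 7*b^3 + b^2*(28*d - 80) + b*(-35*d^2 - 54*d + 212) + 50*d^2 + 20*d - 160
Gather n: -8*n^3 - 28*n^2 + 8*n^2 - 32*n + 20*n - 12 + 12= -8*n^3 - 20*n^2 - 12*n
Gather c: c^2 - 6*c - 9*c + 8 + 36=c^2 - 15*c + 44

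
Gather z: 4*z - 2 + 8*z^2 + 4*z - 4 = 8*z^2 + 8*z - 6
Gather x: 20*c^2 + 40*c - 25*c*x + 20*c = 20*c^2 - 25*c*x + 60*c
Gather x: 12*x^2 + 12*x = 12*x^2 + 12*x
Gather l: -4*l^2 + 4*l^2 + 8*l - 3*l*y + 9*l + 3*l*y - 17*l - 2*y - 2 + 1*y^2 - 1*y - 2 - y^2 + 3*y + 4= 0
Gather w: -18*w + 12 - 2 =10 - 18*w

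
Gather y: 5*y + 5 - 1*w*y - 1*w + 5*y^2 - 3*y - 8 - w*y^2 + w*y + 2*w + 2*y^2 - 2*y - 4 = w + y^2*(7 - w) - 7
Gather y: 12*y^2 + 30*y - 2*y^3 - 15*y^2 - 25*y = -2*y^3 - 3*y^2 + 5*y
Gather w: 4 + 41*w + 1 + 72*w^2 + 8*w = 72*w^2 + 49*w + 5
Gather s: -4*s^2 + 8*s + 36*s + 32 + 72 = -4*s^2 + 44*s + 104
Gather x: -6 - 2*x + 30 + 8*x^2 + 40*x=8*x^2 + 38*x + 24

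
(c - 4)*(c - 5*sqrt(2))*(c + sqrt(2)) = c^3 - 4*sqrt(2)*c^2 - 4*c^2 - 10*c + 16*sqrt(2)*c + 40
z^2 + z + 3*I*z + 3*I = (z + 1)*(z + 3*I)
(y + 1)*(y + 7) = y^2 + 8*y + 7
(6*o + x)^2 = 36*o^2 + 12*o*x + x^2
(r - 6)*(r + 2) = r^2 - 4*r - 12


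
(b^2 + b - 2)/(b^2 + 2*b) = (b - 1)/b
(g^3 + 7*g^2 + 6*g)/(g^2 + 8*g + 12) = g*(g + 1)/(g + 2)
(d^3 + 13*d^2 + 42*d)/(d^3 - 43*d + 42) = d*(d + 6)/(d^2 - 7*d + 6)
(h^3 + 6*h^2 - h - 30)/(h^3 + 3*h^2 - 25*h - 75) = (h - 2)/(h - 5)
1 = 1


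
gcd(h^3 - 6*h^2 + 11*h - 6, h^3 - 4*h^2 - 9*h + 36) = h - 3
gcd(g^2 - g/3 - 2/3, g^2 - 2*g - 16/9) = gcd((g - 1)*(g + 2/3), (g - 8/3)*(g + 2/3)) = g + 2/3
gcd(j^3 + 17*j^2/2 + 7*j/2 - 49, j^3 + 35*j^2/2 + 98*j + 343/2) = j^2 + 21*j/2 + 49/2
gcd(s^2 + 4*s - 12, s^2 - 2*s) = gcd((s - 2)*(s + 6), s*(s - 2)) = s - 2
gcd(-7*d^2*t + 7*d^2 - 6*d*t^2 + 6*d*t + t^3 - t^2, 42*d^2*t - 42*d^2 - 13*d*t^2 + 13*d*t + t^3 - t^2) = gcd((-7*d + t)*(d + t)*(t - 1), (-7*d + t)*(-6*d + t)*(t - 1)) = -7*d*t + 7*d + t^2 - t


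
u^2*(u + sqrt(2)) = u^3 + sqrt(2)*u^2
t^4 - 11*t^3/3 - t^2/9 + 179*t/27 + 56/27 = (t - 8/3)*(t - 7/3)*(t + 1/3)*(t + 1)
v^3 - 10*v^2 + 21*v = v*(v - 7)*(v - 3)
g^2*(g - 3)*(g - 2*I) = g^4 - 3*g^3 - 2*I*g^3 + 6*I*g^2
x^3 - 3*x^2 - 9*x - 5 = (x - 5)*(x + 1)^2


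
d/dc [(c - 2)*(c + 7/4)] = 2*c - 1/4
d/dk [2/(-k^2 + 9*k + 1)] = 2*(2*k - 9)/(-k^2 + 9*k + 1)^2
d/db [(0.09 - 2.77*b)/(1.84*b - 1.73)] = (8.51276*b - 8.003845)/(1.84*b - 1.73)^3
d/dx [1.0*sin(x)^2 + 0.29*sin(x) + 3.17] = (2.0*sin(x) + 0.29)*cos(x)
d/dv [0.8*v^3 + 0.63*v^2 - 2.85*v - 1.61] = 2.4*v^2 + 1.26*v - 2.85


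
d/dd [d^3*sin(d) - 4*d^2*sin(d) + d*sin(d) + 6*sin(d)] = d^3*cos(d) + 3*d^2*sin(d) - 4*d^2*cos(d) - 8*d*sin(d) + d*cos(d) + sin(d) + 6*cos(d)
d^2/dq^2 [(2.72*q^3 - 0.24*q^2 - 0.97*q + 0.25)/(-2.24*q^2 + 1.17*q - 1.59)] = (-1.4210854715202e-14*q^5 + 22.920416*q^3 + 17.704992*q^2 - 58.055904*q + 5.91882)/(11.239424*q^6 - 17.611776*q^5 + 33.13296*q^4 - 26.604045*q^3 + 23.518485*q^2 - 8.873631*q + 4.019679)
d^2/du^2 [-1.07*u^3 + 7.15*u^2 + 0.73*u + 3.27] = 14.3 - 6.42*u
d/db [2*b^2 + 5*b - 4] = 4*b + 5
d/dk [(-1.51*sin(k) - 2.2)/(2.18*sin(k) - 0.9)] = 6.155*cos(k)/(2.18*sin(k) - 0.9)^2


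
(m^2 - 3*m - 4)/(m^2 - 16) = (m + 1)/(m + 4)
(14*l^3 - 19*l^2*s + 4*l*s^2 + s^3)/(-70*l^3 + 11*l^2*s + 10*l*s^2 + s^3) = (-l + s)/(5*l + s)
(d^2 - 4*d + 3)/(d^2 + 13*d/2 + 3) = 2*(d^2 - 4*d + 3)/(2*d^2 + 13*d + 6)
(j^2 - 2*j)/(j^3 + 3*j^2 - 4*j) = (j - 2)/(j^2 + 3*j - 4)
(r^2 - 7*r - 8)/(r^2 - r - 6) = (-r^2 + 7*r + 8)/(-r^2 + r + 6)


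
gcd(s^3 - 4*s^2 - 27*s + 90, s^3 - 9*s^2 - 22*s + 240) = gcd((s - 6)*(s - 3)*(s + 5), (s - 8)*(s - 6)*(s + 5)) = s^2 - s - 30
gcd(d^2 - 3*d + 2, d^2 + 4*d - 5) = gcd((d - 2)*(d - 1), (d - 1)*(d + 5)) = d - 1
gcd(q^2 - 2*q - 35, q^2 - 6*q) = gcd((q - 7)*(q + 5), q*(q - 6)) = 1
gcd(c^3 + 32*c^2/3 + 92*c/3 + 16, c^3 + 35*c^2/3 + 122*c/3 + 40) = c^2 + 10*c + 24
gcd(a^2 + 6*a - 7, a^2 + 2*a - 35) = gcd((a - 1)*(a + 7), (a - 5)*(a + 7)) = a + 7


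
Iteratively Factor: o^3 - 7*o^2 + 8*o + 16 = (o - 4)*(o^2 - 3*o - 4) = (o - 4)^2*(o + 1)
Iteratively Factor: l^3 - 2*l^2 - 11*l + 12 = (l - 1)*(l^2 - l - 12) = (l - 1)*(l + 3)*(l - 4)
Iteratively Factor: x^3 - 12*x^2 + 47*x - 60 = (x - 4)*(x^2 - 8*x + 15) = (x - 4)*(x - 3)*(x - 5)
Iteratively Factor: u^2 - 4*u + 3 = (u - 3)*(u - 1)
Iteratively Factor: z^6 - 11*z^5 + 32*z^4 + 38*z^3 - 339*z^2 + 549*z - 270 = (z - 2)*(z^5 - 9*z^4 + 14*z^3 + 66*z^2 - 207*z + 135) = (z - 3)*(z - 2)*(z^4 - 6*z^3 - 4*z^2 + 54*z - 45) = (z - 5)*(z - 3)*(z - 2)*(z^3 - z^2 - 9*z + 9) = (z - 5)*(z - 3)*(z - 2)*(z + 3)*(z^2 - 4*z + 3) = (z - 5)*(z - 3)^2*(z - 2)*(z + 3)*(z - 1)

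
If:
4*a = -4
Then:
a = -1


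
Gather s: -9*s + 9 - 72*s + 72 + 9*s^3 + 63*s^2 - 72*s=9*s^3 + 63*s^2 - 153*s + 81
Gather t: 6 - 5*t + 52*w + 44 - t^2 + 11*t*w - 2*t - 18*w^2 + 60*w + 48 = -t^2 + t*(11*w - 7) - 18*w^2 + 112*w + 98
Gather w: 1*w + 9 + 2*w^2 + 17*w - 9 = 2*w^2 + 18*w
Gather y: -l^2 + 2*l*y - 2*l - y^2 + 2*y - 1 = -l^2 - 2*l - y^2 + y*(2*l + 2) - 1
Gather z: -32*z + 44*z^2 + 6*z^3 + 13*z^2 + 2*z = 6*z^3 + 57*z^2 - 30*z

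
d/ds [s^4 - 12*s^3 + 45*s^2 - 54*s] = 4*s^3 - 36*s^2 + 90*s - 54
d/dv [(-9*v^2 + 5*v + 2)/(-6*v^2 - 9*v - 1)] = (111*v^2 + 42*v + 13)/(36*v^4 + 108*v^3 + 93*v^2 + 18*v + 1)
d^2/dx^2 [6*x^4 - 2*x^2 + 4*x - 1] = 72*x^2 - 4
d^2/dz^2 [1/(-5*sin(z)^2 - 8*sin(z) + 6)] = 2*(50*sin(z)^4 + 60*sin(z)^3 + 17*sin(z)^2 - 96*sin(z) - 94)/(5*sin(z)^2 + 8*sin(z) - 6)^3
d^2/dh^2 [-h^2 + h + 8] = -2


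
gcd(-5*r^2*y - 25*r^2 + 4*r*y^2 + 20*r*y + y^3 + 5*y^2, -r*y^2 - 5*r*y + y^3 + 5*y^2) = -r*y - 5*r + y^2 + 5*y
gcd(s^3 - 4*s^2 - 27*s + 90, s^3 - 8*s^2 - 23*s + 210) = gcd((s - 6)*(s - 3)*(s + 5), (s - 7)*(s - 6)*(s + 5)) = s^2 - s - 30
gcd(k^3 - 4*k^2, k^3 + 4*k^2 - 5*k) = k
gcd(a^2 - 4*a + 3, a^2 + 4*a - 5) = a - 1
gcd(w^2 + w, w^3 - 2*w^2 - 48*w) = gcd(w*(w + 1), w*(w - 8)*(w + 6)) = w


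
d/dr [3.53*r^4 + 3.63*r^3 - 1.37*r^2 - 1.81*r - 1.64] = 14.12*r^3 + 10.89*r^2 - 2.74*r - 1.81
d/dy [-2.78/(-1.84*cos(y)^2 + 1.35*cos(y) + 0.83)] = (10.2304*cos(y) - 3.753)*sin(y)/(-1.84*cos(y)^2 + 1.35*cos(y) + 0.83)^2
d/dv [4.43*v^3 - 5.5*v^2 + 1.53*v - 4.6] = 13.29*v^2 - 11.0*v + 1.53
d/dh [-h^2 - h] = -2*h - 1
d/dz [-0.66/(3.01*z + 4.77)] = 1.9866/(3.01*z + 4.77)^2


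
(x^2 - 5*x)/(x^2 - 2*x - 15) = x/(x + 3)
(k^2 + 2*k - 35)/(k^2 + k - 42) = (k - 5)/(k - 6)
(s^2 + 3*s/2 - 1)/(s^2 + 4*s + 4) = (s - 1/2)/(s + 2)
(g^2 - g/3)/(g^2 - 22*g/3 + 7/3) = g/(g - 7)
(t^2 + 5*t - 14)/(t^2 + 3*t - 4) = (t^2 + 5*t - 14)/(t^2 + 3*t - 4)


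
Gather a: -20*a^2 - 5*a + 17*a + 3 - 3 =-20*a^2 + 12*a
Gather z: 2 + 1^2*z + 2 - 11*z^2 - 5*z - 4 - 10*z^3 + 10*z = -10*z^3 - 11*z^2 + 6*z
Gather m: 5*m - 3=5*m - 3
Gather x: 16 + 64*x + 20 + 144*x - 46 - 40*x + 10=168*x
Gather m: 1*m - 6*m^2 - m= -6*m^2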